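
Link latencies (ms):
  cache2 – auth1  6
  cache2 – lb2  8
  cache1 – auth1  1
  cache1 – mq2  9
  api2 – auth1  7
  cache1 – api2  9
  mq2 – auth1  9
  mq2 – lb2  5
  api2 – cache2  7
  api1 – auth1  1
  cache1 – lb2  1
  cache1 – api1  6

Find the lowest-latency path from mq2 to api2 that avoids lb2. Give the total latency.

16

Checking several routes:
mq2 - cache1 - auth1 - api2: 9 + 1 + 7 = 17
mq2 - cache1 - api2: 9 + 9 = 18
mq2 - auth1 - api2: 9 + 7 = 16
mq2 - auth1 - cache1 - api2: 9 + 1 + 9 = 19
The minimum is 16 ms.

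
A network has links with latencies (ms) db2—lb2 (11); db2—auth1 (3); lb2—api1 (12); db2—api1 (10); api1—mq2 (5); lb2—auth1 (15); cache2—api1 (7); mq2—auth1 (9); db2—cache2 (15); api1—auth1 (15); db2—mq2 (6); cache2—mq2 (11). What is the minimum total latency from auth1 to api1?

Some routes from auth1 to api1:
auth1 - mq2 - api1: 9 + 5 = 14
auth1 - db2 - api1: 3 + 10 = 13
auth1 - api1: 15
auth1 - db2 - cache2 - api1: 3 + 15 + 7 = 25
auth1 - mq2 - db2 - api1: 9 + 6 + 10 = 25
auth1 - db2 - mq2 - api1: 3 + 6 + 5 = 14
Shortest: 13 ms.

13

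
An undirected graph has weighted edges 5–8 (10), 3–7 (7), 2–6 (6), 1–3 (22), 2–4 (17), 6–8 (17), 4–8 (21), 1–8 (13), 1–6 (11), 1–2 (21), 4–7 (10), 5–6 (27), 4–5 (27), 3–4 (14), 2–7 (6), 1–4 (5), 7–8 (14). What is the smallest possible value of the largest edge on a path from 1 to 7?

Checking several routes:
1→4→3→7: max(5, 14, 7) = 14
1→6→2→7: max(11, 6, 6) = 11
1→4→7: max(5, 10) = 10
1→8→7: max(13, 14) = 14
1→4→2→6→8→7: max(5, 17, 6, 17, 14) = 17
The minimum achievable maximum is 10.

10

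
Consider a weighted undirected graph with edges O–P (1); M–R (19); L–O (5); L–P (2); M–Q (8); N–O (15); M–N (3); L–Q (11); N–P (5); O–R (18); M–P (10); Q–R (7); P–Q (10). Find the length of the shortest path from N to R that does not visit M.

22

A few of the N→R routes:
N -> P -> Q -> R: 5 + 10 + 7 = 22
N -> P -> L -> Q -> R: 5 + 2 + 11 + 7 = 25
N -> P -> O -> R: 5 + 1 + 18 = 24
The minimum is 22.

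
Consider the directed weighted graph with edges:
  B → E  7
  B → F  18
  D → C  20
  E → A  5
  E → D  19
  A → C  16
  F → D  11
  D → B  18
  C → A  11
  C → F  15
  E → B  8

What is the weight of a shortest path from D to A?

Candidate routes:
D→C→A: 20 + 11 = 31
D→B→E→A: 18 + 7 + 5 = 30
Best route has total 30.

30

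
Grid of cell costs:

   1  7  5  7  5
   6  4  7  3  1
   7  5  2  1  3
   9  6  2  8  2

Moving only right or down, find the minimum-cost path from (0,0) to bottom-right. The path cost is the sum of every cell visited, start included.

Cheapest: [0,0] → [1,0] → [1,1] → [2,1] → [2,2] → [2,3] → [2,4] → [3,4]
  1 + 6 + 4 + 5 + 2 + 1 + 3 + 2 = 24

24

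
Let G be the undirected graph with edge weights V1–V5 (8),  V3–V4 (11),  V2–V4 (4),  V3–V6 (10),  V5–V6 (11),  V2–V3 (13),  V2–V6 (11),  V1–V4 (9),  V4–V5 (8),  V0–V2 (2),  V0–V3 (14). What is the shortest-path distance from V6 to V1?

19

Checking several routes:
V6 - V3 - V4 - V1: 10 + 11 + 9 = 30
V6 - V5 - V4 - V1: 11 + 8 + 9 = 28
V6 - V2 - V4 - V1: 11 + 4 + 9 = 24
V6 - V5 - V1: 11 + 8 = 19
The minimum is 19.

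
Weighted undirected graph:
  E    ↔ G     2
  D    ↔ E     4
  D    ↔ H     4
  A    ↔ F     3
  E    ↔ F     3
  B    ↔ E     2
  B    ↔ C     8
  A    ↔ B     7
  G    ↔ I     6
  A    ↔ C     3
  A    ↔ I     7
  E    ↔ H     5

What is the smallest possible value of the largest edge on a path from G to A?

Candidate routes:
G - I - A: max(6, 7) = 7
G - E - B - A: max(2, 2, 7) = 7
G - E - B - C - A: max(2, 2, 8, 3) = 8
G - E - F - A: max(2, 3, 3) = 3
The minimum achievable maximum is 3.

3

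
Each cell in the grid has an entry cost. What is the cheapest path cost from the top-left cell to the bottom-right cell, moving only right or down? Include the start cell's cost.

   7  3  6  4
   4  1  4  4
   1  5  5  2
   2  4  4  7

28

Best path: [0,0] -> [0,1] -> [1,1] -> [1,2] -> [1,3] -> [2,3] -> [3,3]
Cost: 7 + 3 + 1 + 4 + 4 + 2 + 7 = 28
For comparison, the top-then-right route costs 33.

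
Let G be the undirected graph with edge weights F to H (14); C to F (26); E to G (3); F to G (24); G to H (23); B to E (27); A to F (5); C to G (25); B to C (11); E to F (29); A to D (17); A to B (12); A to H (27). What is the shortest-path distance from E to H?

26

Checking several routes:
E → F → H: 29 + 14 = 43
E → G → H: 3 + 23 = 26
E → B → A → F → H: 27 + 12 + 5 + 14 = 58
E → G → F → A → H: 3 + 24 + 5 + 27 = 59
E → G → F → H: 3 + 24 + 14 = 41
E → F → A → H: 29 + 5 + 27 = 61
The minimum is 26.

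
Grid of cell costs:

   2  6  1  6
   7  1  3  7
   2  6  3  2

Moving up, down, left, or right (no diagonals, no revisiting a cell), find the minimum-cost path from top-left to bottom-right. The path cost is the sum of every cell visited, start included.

17

Path r0c0 → r0c1 → r0c2 → r1c2 → r2c2 → r2c3: 2 + 6 + 1 + 3 + 3 + 2 = 17.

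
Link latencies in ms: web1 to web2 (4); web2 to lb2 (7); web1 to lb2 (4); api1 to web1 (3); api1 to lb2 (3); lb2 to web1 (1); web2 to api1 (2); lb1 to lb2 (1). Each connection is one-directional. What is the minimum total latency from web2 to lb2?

5

Routes from web2 to lb2:
web2 → api1 → web1 → lb2: 2 + 3 + 4 = 9
web2 → lb2: 7
web2 → api1 → lb2: 2 + 3 = 5
Shortest: 5 ms.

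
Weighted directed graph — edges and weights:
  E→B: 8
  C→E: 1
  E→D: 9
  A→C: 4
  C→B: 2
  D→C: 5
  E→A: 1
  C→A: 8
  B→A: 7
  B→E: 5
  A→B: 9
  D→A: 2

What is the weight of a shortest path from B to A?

6

Paths from B to A:
B - E - D - C - A: 5 + 9 + 5 + 8 = 27
B - E - A: 5 + 1 = 6
B - A: 7
B - E - D - A: 5 + 9 + 2 = 16
Best route has total 6.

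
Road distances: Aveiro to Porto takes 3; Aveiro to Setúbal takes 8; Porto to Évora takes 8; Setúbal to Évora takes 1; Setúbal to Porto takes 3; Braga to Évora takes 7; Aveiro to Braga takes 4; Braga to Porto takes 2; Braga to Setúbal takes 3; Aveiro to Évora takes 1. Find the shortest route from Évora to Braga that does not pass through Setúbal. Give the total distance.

5

Candidate routes:
Évora -> Porto -> Aveiro -> Braga: 8 + 3 + 4 = 15
Évora -> Braga: 7
Évora -> Porto -> Braga: 8 + 2 = 10
Évora -> Aveiro -> Porto -> Braga: 1 + 3 + 2 = 6
Évora -> Aveiro -> Braga: 1 + 4 = 5
The minimum is 5.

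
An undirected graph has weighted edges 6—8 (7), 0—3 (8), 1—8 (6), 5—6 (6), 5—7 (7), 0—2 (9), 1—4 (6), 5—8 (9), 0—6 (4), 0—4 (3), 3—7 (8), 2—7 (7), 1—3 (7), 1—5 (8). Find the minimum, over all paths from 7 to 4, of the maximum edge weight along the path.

Some routes from 7 to 4:
7 -> 5 -> 6 -> 8 -> 1 -> 4: max(7, 6, 7, 6, 6) = 7
7 -> 5 -> 6 -> 8 -> 1 -> 3 -> 0 -> 4: max(7, 6, 7, 6, 7, 8, 3) = 8
7 -> 5 -> 6 -> 0 -> 3 -> 1 -> 4: max(7, 6, 4, 8, 7, 6) = 8
7 -> 5 -> 6 -> 0 -> 4: max(7, 6, 4, 3) = 7
Smallest bottleneck: 7.

7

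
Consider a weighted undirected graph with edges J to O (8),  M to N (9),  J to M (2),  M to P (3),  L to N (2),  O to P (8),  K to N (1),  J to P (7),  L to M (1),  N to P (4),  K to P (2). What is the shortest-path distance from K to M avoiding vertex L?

Some routes from K to M avoiding L:
K→P→M: 2 + 3 = 5
K→P→J→M: 2 + 7 + 2 = 11
K→N→P→M: 1 + 4 + 3 = 8
K→N→M: 1 + 9 = 10
The minimum is 5.

5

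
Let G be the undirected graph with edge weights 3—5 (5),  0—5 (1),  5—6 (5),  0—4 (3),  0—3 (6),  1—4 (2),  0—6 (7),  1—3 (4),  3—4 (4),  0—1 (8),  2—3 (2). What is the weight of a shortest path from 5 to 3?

Comparing a few candidate routes:
5-3: 5
5-0-4-1-3: 1 + 3 + 2 + 4 = 10
5-0-3: 1 + 6 = 7
5-0-4-3: 1 + 3 + 4 = 8
5-0-1-3: 1 + 8 + 4 = 13
5-0-1-4-3: 1 + 8 + 2 + 4 = 15
The minimum is 5.

5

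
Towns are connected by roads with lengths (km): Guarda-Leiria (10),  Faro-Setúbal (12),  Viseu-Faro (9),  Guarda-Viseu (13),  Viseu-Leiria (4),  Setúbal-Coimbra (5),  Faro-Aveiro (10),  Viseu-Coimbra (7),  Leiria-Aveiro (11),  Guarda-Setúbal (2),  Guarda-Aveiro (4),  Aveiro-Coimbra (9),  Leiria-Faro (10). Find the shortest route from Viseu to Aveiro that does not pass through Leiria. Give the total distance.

16

Checking several routes:
Viseu → Coimbra → Aveiro: 7 + 9 = 16
Viseu → Guarda → Aveiro: 13 + 4 = 17
Viseu → Coimbra → Setúbal → Guarda → Aveiro: 7 + 5 + 2 + 4 = 18
Viseu → Faro → Aveiro: 9 + 10 = 19
Best route has total 16 km.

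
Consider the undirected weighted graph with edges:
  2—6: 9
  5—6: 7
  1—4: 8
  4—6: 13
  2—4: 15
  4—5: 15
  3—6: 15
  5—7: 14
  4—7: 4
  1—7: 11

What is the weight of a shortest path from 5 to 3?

22

Some routes from 5 to 3:
5 -> 7 -> 4 -> 6 -> 3: 14 + 4 + 13 + 15 = 46
5 -> 6 -> 3: 7 + 15 = 22
5 -> 4 -> 6 -> 3: 15 + 13 + 15 = 43
The minimum is 22.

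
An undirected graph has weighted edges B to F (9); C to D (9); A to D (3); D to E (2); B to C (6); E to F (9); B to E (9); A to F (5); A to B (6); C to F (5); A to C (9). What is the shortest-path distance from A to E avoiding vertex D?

14

Checking several routes:
A - F - E: 5 + 9 = 14
A - C - B - E: 9 + 6 + 9 = 24
A - B - E: 6 + 9 = 15
A - F - B - E: 5 + 9 + 9 = 23
A - C - F - E: 9 + 5 + 9 = 23
Shortest: 14.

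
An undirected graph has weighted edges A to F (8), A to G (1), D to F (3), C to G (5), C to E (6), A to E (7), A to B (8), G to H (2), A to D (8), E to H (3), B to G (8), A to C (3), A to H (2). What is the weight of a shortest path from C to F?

11

Some routes from C to F:
C-A-D-F: 3 + 8 + 3 = 14
C-A-F: 3 + 8 = 11
C-G-A-D-F: 5 + 1 + 8 + 3 = 17
C-G-A-F: 5 + 1 + 8 = 14
The minimum is 11.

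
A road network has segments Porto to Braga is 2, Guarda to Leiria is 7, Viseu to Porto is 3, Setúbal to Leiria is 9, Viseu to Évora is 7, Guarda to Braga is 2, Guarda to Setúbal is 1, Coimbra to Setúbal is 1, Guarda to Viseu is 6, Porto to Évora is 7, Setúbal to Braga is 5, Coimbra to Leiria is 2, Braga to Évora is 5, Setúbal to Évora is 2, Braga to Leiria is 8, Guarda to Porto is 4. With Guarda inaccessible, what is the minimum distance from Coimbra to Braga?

6

Some routes from Coimbra to Braga avoiding Guarda:
Coimbra-Setúbal-Évora-Braga: 1 + 2 + 5 = 8
Coimbra-Setúbal-Évora-Viseu-Porto-Braga: 1 + 2 + 7 + 3 + 2 = 15
Coimbra-Setúbal-Évora-Porto-Braga: 1 + 2 + 7 + 2 = 12
Coimbra-Leiria-Braga: 2 + 8 = 10
Coimbra-Setúbal-Braga: 1 + 5 = 6
Shortest: 6.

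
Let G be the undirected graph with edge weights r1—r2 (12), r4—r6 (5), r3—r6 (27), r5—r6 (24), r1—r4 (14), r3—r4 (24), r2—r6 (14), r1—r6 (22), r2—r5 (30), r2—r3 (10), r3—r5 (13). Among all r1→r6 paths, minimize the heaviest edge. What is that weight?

Comparing a few candidate routes:
r1 -> r2 -> r6: max(12, 14) = 14
r1 -> r2 -> r3 -> r5 -> r6: max(12, 10, 13, 24) = 24
r1 -> r4 -> r6: max(14, 5) = 14
r1 -> r6: max(22) = 22
Smallest bottleneck: 14.

14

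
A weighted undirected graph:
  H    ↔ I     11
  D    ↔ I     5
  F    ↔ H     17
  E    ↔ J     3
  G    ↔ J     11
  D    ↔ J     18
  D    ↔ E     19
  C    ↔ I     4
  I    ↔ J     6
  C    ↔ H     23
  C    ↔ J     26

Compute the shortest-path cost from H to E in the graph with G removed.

20

Some routes from H to E avoiding G:
H - I - C - J - E: 11 + 4 + 26 + 3 = 44
H - I - J - E: 11 + 6 + 3 = 20
H - I - D - E: 11 + 5 + 19 = 35
H - C - I - J - E: 23 + 4 + 6 + 3 = 36
H - I - D - J - E: 11 + 5 + 18 + 3 = 37
The minimum is 20.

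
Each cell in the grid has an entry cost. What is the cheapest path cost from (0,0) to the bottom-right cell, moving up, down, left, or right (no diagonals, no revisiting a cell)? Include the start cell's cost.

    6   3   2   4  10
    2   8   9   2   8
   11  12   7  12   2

Best path: [0,0] [0,1] [0,2] [0,3] [1,3] [1,4] [2,4]
Cost: 6 + 3 + 2 + 4 + 2 + 8 + 2 = 27

27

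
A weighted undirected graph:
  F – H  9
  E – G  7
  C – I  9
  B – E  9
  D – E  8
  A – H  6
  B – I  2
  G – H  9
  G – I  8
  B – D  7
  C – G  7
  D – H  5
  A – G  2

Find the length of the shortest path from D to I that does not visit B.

21

Checking several routes:
D-E-G-I: 8 + 7 + 8 = 23
D-H-G-I: 5 + 9 + 8 = 22
D-H-A-G-I: 5 + 6 + 2 + 8 = 21
Shortest: 21.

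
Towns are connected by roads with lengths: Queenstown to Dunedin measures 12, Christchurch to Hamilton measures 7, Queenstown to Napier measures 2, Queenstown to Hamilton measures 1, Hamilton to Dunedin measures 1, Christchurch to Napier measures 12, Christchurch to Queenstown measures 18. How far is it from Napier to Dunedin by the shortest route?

4

A few of the Napier→Dunedin routes:
Napier-Queenstown-Hamilton-Dunedin: 2 + 1 + 1 = 4
Napier-Queenstown-Dunedin: 2 + 12 = 14
Napier-Queenstown-Christchurch-Hamilton-Dunedin: 2 + 18 + 7 + 1 = 28
Napier-Christchurch-Hamilton-Queenstown-Dunedin: 12 + 7 + 1 + 12 = 32
Napier-Christchurch-Hamilton-Dunedin: 12 + 7 + 1 = 20
Shortest: 4.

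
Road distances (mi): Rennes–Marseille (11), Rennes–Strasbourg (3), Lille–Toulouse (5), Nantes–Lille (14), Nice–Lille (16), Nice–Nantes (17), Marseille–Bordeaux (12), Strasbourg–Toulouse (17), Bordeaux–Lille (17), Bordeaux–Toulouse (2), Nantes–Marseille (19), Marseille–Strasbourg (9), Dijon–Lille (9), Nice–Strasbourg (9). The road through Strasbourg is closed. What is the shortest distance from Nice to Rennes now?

46

Candidate routes:
Nice -> Lille -> Toulouse -> Bordeaux -> Marseille -> Rennes: 16 + 5 + 2 + 12 + 11 = 46
Nice -> Nantes -> Marseille -> Rennes: 17 + 19 + 11 = 47
Nice -> Lille -> Bordeaux -> Marseille -> Rennes: 16 + 17 + 12 + 11 = 56
Nice -> Lille -> Nantes -> Marseille -> Rennes: 16 + 14 + 19 + 11 = 60
Nice -> Nantes -> Lille -> Bordeaux -> Marseille -> Rennes: 17 + 14 + 17 + 12 + 11 = 71
Nice -> Nantes -> Lille -> Toulouse -> Bordeaux -> Marseille -> Rennes: 17 + 14 + 5 + 2 + 12 + 11 = 61
Shortest: 46 mi.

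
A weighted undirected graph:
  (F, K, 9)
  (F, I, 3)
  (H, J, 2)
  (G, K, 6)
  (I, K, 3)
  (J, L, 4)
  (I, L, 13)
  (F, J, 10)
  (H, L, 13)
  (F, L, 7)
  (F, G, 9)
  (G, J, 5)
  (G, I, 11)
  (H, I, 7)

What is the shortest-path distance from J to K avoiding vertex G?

12

Some routes from J to K avoiding G:
J - F - K: 10 + 9 = 19
J - F - I - K: 10 + 3 + 3 = 16
J - L - F - I - K: 4 + 7 + 3 + 3 = 17
J - H - I - K: 2 + 7 + 3 = 12
The minimum is 12.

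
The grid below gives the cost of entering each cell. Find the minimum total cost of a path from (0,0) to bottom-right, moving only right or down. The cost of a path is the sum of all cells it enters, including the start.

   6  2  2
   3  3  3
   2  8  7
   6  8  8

28

Cheapest: r0c0 r0c1 r0c2 r1c2 r2c2 r3c2
  6 + 2 + 2 + 3 + 7 + 8 = 28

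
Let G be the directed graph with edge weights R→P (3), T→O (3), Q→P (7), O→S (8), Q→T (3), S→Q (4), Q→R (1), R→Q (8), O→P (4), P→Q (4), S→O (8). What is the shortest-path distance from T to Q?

11

Candidate routes:
T - O - S - Q: 3 + 8 + 4 = 15
T - O - P - Q: 3 + 4 + 4 = 11
Shortest: 11.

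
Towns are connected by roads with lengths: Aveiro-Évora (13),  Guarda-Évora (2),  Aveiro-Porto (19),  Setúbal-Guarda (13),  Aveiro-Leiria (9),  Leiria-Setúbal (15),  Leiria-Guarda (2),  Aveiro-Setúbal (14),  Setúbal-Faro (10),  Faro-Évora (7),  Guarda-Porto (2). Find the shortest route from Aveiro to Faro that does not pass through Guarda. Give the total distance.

20

Candidate routes:
Aveiro→Leiria→Setúbal→Faro: 9 + 15 + 10 = 34
Aveiro→Setúbal→Faro: 14 + 10 = 24
Aveiro→Évora→Faro: 13 + 7 = 20
The minimum is 20.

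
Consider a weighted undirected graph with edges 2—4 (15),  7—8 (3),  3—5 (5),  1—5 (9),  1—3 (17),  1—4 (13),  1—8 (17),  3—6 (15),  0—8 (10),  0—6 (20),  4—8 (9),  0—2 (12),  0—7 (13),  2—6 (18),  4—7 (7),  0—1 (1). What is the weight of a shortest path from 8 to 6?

30

A few of the 8→6 routes:
8 - 0 - 1 - 5 - 3 - 6: 10 + 1 + 9 + 5 + 15 = 40
8 - 1 - 0 - 6: 17 + 1 + 20 = 38
8 - 7 - 0 - 6: 3 + 13 + 20 = 36
8 - 0 - 6: 10 + 20 = 30
The minimum is 30.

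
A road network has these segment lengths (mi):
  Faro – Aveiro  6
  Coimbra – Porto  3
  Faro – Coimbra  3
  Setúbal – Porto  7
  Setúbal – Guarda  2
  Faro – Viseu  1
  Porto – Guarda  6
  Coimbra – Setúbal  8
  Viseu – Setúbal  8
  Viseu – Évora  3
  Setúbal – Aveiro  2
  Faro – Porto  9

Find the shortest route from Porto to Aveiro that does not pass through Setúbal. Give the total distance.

12

Routes from Porto to Aveiro avoiding Setúbal:
Porto → Coimbra → Faro → Aveiro: 3 + 3 + 6 = 12
Porto → Faro → Aveiro: 9 + 6 = 15
Best route has total 12 mi.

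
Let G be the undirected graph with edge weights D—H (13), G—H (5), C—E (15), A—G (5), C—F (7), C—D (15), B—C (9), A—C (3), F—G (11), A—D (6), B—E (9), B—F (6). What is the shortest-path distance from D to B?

Comparing a few candidate routes:
D→C→B: 15 + 9 = 24
D→A→C→F→B: 6 + 3 + 7 + 6 = 22
D→A→C→B: 6 + 3 + 9 = 18
Shortest: 18.

18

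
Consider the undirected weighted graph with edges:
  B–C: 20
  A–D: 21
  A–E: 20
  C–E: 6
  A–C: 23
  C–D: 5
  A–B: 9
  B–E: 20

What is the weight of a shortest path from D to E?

A few of the D→E routes:
D -> C -> E: 5 + 6 = 11
D -> C -> A -> E: 5 + 23 + 20 = 48
D -> A -> E: 21 + 20 = 41
D -> C -> B -> E: 5 + 20 + 20 = 45
Shortest: 11.

11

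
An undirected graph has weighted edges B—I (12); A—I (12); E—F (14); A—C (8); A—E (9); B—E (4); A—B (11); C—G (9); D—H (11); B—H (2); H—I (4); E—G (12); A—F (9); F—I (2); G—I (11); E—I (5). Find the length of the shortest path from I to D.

15

A few of the I→D routes:
I→F→E→B→H→D: 2 + 14 + 4 + 2 + 11 = 33
I→B→H→D: 12 + 2 + 11 = 25
I→E→B→H→D: 5 + 4 + 2 + 11 = 22
I→H→D: 4 + 11 = 15
Best route has total 15.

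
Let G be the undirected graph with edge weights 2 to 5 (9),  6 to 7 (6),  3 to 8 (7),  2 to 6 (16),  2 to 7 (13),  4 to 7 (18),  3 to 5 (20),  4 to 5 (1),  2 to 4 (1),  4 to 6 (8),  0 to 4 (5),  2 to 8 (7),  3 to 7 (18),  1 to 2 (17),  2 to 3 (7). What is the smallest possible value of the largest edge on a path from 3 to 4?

A few of the 3→4 routes:
3 -> 8 -> 2 -> 4: max(7, 7, 1) = 7
3 -> 8 -> 2 -> 5 -> 4: max(7, 7, 9, 1) = 9
3 -> 2 -> 5 -> 4: max(7, 9, 1) = 9
3 -> 8 -> 2 -> 7 -> 6 -> 4: max(7, 7, 13, 6, 8) = 13
3 -> 2 -> 4: max(7, 1) = 7
Best route has worst link 7.

7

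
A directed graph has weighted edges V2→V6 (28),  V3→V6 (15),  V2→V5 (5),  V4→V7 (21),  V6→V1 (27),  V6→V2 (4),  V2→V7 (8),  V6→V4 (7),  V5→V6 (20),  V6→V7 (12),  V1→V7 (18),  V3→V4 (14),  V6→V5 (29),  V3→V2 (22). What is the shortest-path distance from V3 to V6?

15

Paths from V3 to V6:
V3-V2-V6: 22 + 28 = 50
V3-V2-V5-V6: 22 + 5 + 20 = 47
V3-V6: 15
Best route has total 15.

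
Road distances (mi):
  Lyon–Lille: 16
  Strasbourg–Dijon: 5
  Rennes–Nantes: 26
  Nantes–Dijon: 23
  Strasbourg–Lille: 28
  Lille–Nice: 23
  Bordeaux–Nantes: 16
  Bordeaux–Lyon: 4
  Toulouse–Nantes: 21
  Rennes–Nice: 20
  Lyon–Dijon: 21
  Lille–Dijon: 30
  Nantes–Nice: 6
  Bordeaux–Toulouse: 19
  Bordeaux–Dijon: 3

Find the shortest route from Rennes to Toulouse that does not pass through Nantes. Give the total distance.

A few of the Rennes→Toulouse routes:
Rennes → Nice → Lille → Lyon → Bordeaux → Toulouse: 20 + 23 + 16 + 4 + 19 = 82
Rennes → Nice → Lille → Lyon → Dijon → Bordeaux → Toulouse: 20 + 23 + 16 + 21 + 3 + 19 = 102
Rennes → Nice → Lille → Strasbourg → Dijon → Bordeaux → Toulouse: 20 + 23 + 28 + 5 + 3 + 19 = 98
Rennes → Nice → Lille → Dijon → Bordeaux → Toulouse: 20 + 23 + 30 + 3 + 19 = 95
Best route has total 82 mi.

82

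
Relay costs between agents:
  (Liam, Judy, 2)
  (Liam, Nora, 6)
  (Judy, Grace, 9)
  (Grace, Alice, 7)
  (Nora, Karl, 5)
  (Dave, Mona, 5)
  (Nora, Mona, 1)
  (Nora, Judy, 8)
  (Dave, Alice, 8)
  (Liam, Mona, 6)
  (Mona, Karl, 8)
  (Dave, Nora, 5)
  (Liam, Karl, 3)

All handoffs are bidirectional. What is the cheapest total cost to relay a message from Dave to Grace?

15

A few of the Dave→Grace routes:
Dave -> Nora -> Judy -> Grace: 5 + 8 + 9 = 22
Dave -> Nora -> Liam -> Judy -> Grace: 5 + 6 + 2 + 9 = 22
Dave -> Alice -> Grace: 8 + 7 = 15
Best route has total 15.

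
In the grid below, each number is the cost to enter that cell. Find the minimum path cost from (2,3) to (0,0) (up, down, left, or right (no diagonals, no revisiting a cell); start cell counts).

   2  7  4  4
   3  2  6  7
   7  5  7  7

26

Take r2c3→r2c2→r2c1→r1c1→r1c0→r0c0 for a total of 7 + 7 + 5 + 2 + 3 + 2 = 26.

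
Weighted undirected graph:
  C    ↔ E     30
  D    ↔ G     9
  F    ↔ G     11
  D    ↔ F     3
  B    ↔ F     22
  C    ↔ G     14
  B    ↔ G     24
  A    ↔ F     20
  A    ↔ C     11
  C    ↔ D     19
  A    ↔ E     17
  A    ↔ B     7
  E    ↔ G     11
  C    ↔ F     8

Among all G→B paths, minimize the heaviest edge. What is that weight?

11

Some routes from G to B:
G -> D -> F -> C -> A -> B: max(9, 3, 8, 11, 7) = 11
G -> C -> A -> B: max(14, 11, 7) = 14
G -> F -> C -> A -> B: max(11, 8, 11, 7) = 11
Best route has worst link 11.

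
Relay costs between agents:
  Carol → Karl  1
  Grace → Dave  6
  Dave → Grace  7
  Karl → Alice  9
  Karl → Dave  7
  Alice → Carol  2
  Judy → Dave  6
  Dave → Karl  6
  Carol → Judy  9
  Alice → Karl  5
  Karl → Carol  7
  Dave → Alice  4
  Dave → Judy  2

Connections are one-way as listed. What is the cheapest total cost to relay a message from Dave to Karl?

6

Routes from Dave to Karl:
Dave → Alice → Karl: 4 + 5 = 9
Dave → Alice → Carol → Karl: 4 + 2 + 1 = 7
Dave → Karl: 6
Shortest: 6.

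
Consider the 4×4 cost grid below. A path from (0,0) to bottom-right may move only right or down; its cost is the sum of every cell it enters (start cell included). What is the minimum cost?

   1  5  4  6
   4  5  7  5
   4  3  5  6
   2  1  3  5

20

Cheapest: r0c0 -> r1c0 -> r2c0 -> r3c0 -> r3c1 -> r3c2 -> r3c3
  1 + 4 + 4 + 2 + 1 + 3 + 5 = 20
For comparison, the top-then-right route costs 32.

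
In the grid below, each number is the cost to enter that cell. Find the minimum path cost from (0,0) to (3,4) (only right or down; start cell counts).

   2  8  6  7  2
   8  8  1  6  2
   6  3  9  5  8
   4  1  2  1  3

26

One optimal route is (0,0)→(1,0)→(2,0)→(2,1)→(3,1)→(3,2)→(3,3)→(3,4).
Its cost is 2 + 8 + 6 + 3 + 1 + 2 + 1 + 3 = 26.
(Top row then right column would cost 38.)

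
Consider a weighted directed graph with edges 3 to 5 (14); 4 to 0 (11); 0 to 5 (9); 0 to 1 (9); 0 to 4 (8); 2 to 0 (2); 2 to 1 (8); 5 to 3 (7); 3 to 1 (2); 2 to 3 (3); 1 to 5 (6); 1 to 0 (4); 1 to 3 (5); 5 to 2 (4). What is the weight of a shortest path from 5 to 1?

9

Paths from 5 to 1:
5-2-1: 4 + 8 = 12
5-2-3-1: 4 + 3 + 2 = 9
5-2-0-1: 4 + 2 + 9 = 15
5-3-1: 7 + 2 = 9
Shortest: 9.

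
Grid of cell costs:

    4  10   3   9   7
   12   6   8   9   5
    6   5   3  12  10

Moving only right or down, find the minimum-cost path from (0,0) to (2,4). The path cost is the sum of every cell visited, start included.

48

Path [0,0]→[0,1]→[0,2]→[0,3]→[0,4]→[1,4]→[2,4]: 4 + 10 + 3 + 9 + 7 + 5 + 10 = 48.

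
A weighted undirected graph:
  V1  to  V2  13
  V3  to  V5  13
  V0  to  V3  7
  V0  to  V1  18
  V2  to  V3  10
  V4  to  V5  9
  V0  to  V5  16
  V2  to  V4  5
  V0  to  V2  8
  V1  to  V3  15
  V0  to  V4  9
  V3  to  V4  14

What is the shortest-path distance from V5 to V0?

16

Some routes from V5 to V0:
V5 -> V3 -> V0: 13 + 7 = 20
V5 -> V4 -> V0: 9 + 9 = 18
V5 -> V0: 16
The minimum is 16.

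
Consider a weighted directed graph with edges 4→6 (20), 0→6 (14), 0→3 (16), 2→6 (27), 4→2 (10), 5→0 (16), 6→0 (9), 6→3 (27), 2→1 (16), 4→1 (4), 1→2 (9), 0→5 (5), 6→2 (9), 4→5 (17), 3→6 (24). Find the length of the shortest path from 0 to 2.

23

Routes from 0 to 2:
0 -> 3 -> 6 -> 2: 16 + 24 + 9 = 49
0 -> 6 -> 2: 14 + 9 = 23
The minimum is 23.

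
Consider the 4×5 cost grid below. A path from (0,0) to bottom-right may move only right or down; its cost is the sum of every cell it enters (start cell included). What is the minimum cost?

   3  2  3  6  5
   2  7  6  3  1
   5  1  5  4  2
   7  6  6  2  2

One optimal route is (0,0)→(0,1)→(0,2)→(0,3)→(1,3)→(1,4)→(2,4)→(3,4).
Its cost is 3 + 2 + 3 + 6 + 3 + 1 + 2 + 2 = 22.
(Top row then right column would cost 24.)

22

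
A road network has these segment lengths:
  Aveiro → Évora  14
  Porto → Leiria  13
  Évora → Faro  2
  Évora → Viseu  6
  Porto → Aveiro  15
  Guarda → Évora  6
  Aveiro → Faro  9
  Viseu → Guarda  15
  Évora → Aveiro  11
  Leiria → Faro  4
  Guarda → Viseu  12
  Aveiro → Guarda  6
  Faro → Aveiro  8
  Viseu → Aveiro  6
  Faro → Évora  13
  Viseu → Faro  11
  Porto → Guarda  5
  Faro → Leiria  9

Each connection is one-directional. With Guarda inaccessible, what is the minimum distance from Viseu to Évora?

Paths from Viseu to Évora avoiding Guarda:
Viseu -> Faro -> Aveiro -> Évora: 11 + 8 + 14 = 33
Viseu -> Aveiro -> Évora: 6 + 14 = 20
Viseu -> Aveiro -> Faro -> Évora: 6 + 9 + 13 = 28
Viseu -> Faro -> Évora: 11 + 13 = 24
Best route has total 20.

20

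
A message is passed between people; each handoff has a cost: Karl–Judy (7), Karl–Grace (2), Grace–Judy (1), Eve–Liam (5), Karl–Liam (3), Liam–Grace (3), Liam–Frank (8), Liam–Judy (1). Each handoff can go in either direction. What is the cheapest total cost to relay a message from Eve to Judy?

Paths from Eve to Judy:
Eve - Liam - Grace - Judy: 5 + 3 + 1 = 9
Eve - Liam - Karl - Grace - Judy: 5 + 3 + 2 + 1 = 11
Eve - Liam - Grace - Karl - Judy: 5 + 3 + 2 + 7 = 17
Eve - Liam - Karl - Judy: 5 + 3 + 7 = 15
Eve - Liam - Judy: 5 + 1 = 6
Shortest: 6.

6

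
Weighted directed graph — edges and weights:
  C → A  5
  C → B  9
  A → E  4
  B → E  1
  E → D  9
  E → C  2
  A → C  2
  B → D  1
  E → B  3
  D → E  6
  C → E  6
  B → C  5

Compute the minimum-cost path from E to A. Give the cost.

7

Routes from E to A:
E - C - A: 2 + 5 = 7
E - B - C - A: 3 + 5 + 5 = 13
Best route has total 7.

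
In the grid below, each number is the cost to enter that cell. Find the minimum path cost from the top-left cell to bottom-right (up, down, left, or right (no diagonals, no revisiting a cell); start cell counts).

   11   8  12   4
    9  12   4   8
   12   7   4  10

49

Best path: (0,0)→(0,1)→(0,2)→(1,2)→(2,2)→(2,3)
Cost: 11 + 8 + 12 + 4 + 4 + 10 = 49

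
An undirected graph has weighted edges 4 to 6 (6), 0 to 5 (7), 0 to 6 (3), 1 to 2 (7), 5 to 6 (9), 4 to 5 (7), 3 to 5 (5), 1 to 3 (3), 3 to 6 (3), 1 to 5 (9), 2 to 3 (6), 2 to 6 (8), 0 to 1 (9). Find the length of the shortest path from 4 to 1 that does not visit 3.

16

A few of the 4→1 routes:
4→6→2→1: 6 + 8 + 7 = 21
4→5→1: 7 + 9 = 16
4→6→0→1: 6 + 3 + 9 = 18
Shortest: 16.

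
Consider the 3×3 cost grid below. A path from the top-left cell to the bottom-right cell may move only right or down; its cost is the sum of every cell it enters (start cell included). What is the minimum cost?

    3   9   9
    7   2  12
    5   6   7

25

Take (0,0) → (1,0) → (1,1) → (2,1) → (2,2) for a total of 3 + 7 + 2 + 6 + 7 = 25.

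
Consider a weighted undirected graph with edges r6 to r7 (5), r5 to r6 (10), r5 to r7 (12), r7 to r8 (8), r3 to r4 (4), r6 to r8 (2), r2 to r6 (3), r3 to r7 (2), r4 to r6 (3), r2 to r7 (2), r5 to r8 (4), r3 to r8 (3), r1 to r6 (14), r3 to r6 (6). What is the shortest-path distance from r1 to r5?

20

Comparing a few candidate routes:
r1→r6→r5: 14 + 10 = 24
r1→r6→r8→r5: 14 + 2 + 4 = 20
r1→r6→r3→r8→r5: 14 + 6 + 3 + 4 = 27
Best route has total 20.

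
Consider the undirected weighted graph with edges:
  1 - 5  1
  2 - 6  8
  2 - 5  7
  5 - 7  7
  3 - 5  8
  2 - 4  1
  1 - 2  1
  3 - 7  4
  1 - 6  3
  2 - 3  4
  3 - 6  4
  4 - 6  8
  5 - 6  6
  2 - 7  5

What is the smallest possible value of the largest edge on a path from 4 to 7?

A few of the 4→7 routes:
4 → 2 → 5 → 6 → 3 → 7: max(1, 7, 6, 4, 4) = 7
4 → 2 → 1 → 5 → 6 → 3 → 7: max(1, 1, 1, 6, 4, 4) = 6
4 → 2 → 1 → 6 → 3 → 7: max(1, 1, 3, 4, 4) = 4
4 → 2 → 7: max(1, 5) = 5
4 → 2 → 5 → 1 → 6 → 3 → 7: max(1, 7, 1, 3, 4, 4) = 7
4 → 2 → 3 → 7: max(1, 4, 4) = 4
The minimum achievable maximum is 4.

4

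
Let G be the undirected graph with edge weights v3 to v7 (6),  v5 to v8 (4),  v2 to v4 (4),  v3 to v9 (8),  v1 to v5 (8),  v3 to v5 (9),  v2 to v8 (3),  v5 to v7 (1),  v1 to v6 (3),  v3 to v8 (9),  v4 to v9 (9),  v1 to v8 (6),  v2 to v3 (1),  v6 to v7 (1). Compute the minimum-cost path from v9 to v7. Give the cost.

A few of the v9→v7 routes:
v9 - v3 - v2 - v8 - v5 - v7: 8 + 1 + 3 + 4 + 1 = 17
v9 - v3 - v7: 8 + 6 = 14
v9 - v3 - v5 - v7: 8 + 9 + 1 = 18
Shortest: 14.

14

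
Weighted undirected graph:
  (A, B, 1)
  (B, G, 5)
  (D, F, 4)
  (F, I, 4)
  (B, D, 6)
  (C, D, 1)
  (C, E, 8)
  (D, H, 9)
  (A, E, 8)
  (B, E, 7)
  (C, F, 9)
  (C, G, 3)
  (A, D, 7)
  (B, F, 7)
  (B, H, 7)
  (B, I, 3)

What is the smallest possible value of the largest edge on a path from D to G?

3

Some routes from D to G:
D -> A -> E -> C -> G: max(7, 8, 8, 3) = 8
D -> B -> G: max(6, 5) = 6
D -> A -> B -> G: max(7, 1, 5) = 7
D -> F -> B -> G: max(4, 7, 5) = 7
D -> F -> I -> B -> G: max(4, 4, 3, 5) = 5
D -> C -> G: max(1, 3) = 3
The minimum achievable maximum is 3.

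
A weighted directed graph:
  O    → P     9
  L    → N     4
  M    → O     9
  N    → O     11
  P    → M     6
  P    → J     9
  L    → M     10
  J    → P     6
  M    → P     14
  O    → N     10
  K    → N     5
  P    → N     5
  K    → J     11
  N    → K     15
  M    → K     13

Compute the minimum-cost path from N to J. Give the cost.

26

Routes from N to J:
N→K→J: 15 + 11 = 26
N→O→P→J: 11 + 9 + 9 = 29
N→O→P→M→K→J: 11 + 9 + 6 + 13 + 11 = 50
Shortest: 26.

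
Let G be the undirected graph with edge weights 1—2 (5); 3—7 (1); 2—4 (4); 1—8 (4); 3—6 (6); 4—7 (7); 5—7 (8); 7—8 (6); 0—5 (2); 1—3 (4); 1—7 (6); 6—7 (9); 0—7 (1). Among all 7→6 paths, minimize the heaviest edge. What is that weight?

6

Some routes from 7 to 6:
7 - 8 - 1 - 3 - 6: max(6, 4, 4, 6) = 6
7 - 1 - 3 - 6: max(6, 4, 6) = 6
7 - 3 - 6: max(1, 6) = 6
The minimum achievable maximum is 6.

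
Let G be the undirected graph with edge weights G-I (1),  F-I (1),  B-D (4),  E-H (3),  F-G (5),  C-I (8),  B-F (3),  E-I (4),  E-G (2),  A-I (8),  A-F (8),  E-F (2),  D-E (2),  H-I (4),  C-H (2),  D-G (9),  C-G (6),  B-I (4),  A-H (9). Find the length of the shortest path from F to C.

7

Some routes from F to C:
F-I-C: 1 + 8 = 9
F-I-G-C: 1 + 1 + 6 = 8
F-I-G-E-H-C: 1 + 1 + 2 + 3 + 2 = 9
F-E-H-C: 2 + 3 + 2 = 7
F-I-H-C: 1 + 4 + 2 = 7
The minimum is 7.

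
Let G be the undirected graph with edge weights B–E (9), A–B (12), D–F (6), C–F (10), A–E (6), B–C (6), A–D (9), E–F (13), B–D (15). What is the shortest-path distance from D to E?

15

Some routes from D to E:
D → A → E: 9 + 6 = 15
D → F → C → B → E: 6 + 10 + 6 + 9 = 31
D → B → E: 15 + 9 = 24
D → A → B → E: 9 + 12 + 9 = 30
D → B → A → E: 15 + 12 + 6 = 33
D → F → E: 6 + 13 = 19
The minimum is 15.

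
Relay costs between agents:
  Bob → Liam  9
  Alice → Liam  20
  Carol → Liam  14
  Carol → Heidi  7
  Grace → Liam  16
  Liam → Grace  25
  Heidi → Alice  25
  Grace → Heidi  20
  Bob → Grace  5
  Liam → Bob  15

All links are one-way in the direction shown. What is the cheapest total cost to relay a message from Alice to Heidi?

60

Candidate routes:
Alice→Liam→Bob→Grace→Heidi: 20 + 15 + 5 + 20 = 60
Alice→Liam→Grace→Heidi: 20 + 25 + 20 = 65
Best route has total 60.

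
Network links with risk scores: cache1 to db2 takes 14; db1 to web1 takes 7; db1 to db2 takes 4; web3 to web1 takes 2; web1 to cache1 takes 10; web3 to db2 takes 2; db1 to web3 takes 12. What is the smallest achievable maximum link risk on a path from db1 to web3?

4

Paths from db1 to web3:
db1 - web3: max(12) = 12
db1 - web1 - cache1 - db2 - web3: max(7, 10, 14, 2) = 14
db1 - web1 - web3: max(7, 2) = 7
db1 - db2 - web3: max(4, 2) = 4
db1 - db2 - cache1 - web1 - web3: max(4, 14, 10, 2) = 14
The minimum achievable maximum is 4.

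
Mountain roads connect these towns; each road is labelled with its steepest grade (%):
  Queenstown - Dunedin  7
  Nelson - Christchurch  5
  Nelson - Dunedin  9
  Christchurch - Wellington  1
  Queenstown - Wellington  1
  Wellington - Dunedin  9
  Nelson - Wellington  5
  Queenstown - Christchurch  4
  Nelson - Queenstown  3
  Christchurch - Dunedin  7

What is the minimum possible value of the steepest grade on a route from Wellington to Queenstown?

Checking several routes:
Wellington -> Christchurch -> Queenstown: max(1, 4) = 4
Wellington -> Nelson -> Queenstown: max(5, 3) = 5
Wellington -> Queenstown: max(1) = 1
Wellington -> Nelson -> Christchurch -> Queenstown: max(5, 5, 4) = 5
Wellington -> Christchurch -> Nelson -> Queenstown: max(1, 5, 3) = 5
Best route has worst link 1%.

1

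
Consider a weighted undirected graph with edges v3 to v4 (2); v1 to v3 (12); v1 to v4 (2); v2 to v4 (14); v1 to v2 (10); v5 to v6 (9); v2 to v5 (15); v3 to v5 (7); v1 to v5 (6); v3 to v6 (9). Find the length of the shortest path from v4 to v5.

8

Checking several routes:
v4 -> v3 -> v6 -> v5: 2 + 9 + 9 = 20
v4 -> v3 -> v1 -> v5: 2 + 12 + 6 = 20
v4 -> v1 -> v5: 2 + 6 = 8
v4 -> v3 -> v5: 2 + 7 = 9
Shortest: 8.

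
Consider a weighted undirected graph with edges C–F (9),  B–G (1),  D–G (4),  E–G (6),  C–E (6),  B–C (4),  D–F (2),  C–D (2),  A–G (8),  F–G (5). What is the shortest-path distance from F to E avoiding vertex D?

Paths from F to E avoiding D:
F - G - B - C - E: 5 + 1 + 4 + 6 = 16
F - C - B - G - E: 9 + 4 + 1 + 6 = 20
F - C - E: 9 + 6 = 15
F - G - E: 5 + 6 = 11
The minimum is 11.

11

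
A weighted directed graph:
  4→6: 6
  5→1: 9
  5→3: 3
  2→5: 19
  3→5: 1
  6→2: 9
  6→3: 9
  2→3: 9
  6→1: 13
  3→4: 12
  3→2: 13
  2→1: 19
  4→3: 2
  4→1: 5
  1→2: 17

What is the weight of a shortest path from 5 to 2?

16

Paths from 5 to 2:
5 - 3 - 4 - 1 - 2: 3 + 12 + 5 + 17 = 37
5 - 3 - 2: 3 + 13 = 16
5 - 3 - 4 - 6 - 2: 3 + 12 + 6 + 9 = 30
5 - 3 - 4 - 6 - 1 - 2: 3 + 12 + 6 + 13 + 17 = 51
5 - 1 - 2: 9 + 17 = 26
The minimum is 16.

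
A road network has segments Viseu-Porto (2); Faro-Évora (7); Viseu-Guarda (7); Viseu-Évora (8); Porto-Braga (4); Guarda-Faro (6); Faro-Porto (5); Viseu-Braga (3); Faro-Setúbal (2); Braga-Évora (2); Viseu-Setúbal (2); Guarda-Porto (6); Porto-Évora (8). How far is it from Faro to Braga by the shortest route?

A few of the Faro→Braga routes:
Faro→Setúbal→Viseu→Braga: 2 + 2 + 3 = 7
Faro→Évora→Braga: 7 + 2 = 9
Faro→Porto→Braga: 5 + 4 = 9
Faro→Setúbal→Viseu→Porto→Braga: 2 + 2 + 2 + 4 = 10
Faro→Porto→Viseu→Braga: 5 + 2 + 3 = 10
Best route has total 7 mi.

7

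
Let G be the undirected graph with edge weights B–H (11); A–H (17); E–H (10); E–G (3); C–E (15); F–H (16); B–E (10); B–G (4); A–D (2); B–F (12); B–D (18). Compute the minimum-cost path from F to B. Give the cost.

12

Routes from F to B:
F-H-B: 16 + 11 = 27
F-H-E-B: 16 + 10 + 10 = 36
F-H-A-D-B: 16 + 17 + 2 + 18 = 53
F-B: 12
F-H-E-G-B: 16 + 10 + 3 + 4 = 33
Best route has total 12.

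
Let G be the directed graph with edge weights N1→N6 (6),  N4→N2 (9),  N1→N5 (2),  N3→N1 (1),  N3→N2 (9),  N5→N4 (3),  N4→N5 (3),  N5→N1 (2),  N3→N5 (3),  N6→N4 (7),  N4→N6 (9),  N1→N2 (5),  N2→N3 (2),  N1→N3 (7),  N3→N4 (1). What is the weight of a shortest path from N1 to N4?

Candidate routes:
N1 -> N2 -> N3 -> N4: 5 + 2 + 1 = 8
N1 -> N3 -> N5 -> N4: 7 + 3 + 3 = 13
N1 -> N5 -> N4: 2 + 3 = 5
N1 -> N2 -> N3 -> N5 -> N4: 5 + 2 + 3 + 3 = 13
N1 -> N3 -> N4: 7 + 1 = 8
N1 -> N6 -> N4: 6 + 7 = 13
The minimum is 5.

5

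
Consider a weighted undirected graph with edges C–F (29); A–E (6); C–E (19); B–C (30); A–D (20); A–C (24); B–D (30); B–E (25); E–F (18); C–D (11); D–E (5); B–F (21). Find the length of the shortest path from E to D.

Checking several routes:
E -> B -> D: 25 + 30 = 55
E -> A -> C -> D: 6 + 24 + 11 = 41
E -> D: 5
E -> C -> D: 19 + 11 = 30
E -> A -> D: 6 + 20 = 26
Best route has total 5.

5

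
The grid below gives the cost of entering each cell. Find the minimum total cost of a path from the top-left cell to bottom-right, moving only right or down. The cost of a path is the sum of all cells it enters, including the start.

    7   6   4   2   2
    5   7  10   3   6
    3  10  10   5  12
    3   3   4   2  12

Take [0,0] -> [1,0] -> [2,0] -> [3,0] -> [3,1] -> [3,2] -> [3,3] -> [3,4] for a total of 7 + 5 + 3 + 3 + 3 + 4 + 2 + 12 = 39.
For comparison, the top-then-right route costs 51.

39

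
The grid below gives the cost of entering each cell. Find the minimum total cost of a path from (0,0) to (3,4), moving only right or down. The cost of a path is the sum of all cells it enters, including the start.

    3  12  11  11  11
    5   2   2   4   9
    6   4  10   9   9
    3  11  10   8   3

36

One optimal route is [0,0]→[1,0]→[1,1]→[1,2]→[1,3]→[2,3]→[3,3]→[3,4].
Its cost is 3 + 5 + 2 + 2 + 4 + 9 + 8 + 3 = 36.
(Top row then right column would cost 69.)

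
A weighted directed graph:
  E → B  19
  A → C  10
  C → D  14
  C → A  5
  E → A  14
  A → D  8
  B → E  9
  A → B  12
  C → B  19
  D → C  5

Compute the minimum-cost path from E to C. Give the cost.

Paths from E to C:
E→A→C: 14 + 10 = 24
E→A→D→C: 14 + 8 + 5 = 27
The minimum is 24.

24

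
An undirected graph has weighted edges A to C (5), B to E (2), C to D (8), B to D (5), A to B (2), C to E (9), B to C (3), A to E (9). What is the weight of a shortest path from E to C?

5

Comparing a few candidate routes:
E → B → C: 2 + 3 = 5
E → C: 9
E → B → A → C: 2 + 2 + 5 = 9
Best route has total 5.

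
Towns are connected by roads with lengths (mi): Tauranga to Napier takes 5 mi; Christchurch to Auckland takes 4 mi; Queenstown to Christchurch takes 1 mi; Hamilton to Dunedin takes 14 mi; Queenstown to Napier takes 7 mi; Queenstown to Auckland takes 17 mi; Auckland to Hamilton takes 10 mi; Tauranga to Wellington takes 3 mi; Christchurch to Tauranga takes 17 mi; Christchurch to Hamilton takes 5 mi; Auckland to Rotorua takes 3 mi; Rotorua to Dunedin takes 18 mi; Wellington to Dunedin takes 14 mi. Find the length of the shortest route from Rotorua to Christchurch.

Some routes from Rotorua to Christchurch:
Rotorua - Auckland - Hamilton - Christchurch: 3 + 10 + 5 = 18
Rotorua - Auckland - Queenstown - Christchurch: 3 + 17 + 1 = 21
Rotorua - Auckland - Christchurch: 3 + 4 = 7
Best route has total 7 mi.

7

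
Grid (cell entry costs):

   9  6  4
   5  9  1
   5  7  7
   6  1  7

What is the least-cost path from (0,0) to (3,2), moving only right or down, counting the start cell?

33

Best path: r0c0 -> r1c0 -> r2c0 -> r3c0 -> r3c1 -> r3c2
Cost: 9 + 5 + 5 + 6 + 1 + 7 = 33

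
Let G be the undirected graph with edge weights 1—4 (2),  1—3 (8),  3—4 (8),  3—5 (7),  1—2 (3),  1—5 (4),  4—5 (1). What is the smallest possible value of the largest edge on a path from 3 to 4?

Routes from 3 to 4:
3→1→5→4: max(8, 4, 1) = 8
3→4: max(8) = 8
3→1→4: max(8, 2) = 8
3→5→1→4: max(7, 4, 2) = 7
3→5→4: max(7, 1) = 7
Best route has worst link 7.

7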